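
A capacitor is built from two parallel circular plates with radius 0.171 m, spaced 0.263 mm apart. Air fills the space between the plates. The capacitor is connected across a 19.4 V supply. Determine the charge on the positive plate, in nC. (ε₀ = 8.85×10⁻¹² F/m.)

Q ≈ 60.0 nC

A = π(0.171 m)² = 9.19×10⁻² m².
C = ε₀A/d = 8.85×10⁻¹² × 9.19×10⁻² / 2.63×10⁻⁴ = 3.09×10⁻⁹ F.
Q = CV = 3.09×10⁻⁹ × 19.4 = 6.00×10⁻⁸ C.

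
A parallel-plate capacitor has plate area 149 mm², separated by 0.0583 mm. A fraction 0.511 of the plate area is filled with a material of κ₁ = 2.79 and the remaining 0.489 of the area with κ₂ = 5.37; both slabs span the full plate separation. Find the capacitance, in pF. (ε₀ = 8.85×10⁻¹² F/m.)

C ≈ 91.6 pF

A = 149 mm² = 1.49×10⁻⁴ m².
Side-by-side slabs ⇒ two capacitors in parallel, each spanning the full gap.
C₁ = κ₁ε₀A₁/d = 2.79 × 8.85×10⁻¹² × 7.61×10⁻⁵ / 5.83×10⁻⁵ = 3.22×10⁻¹¹ F.
C₂ = κ₂ε₀A₂/d = 5.37 × 8.85×10⁻¹² × 7.29×10⁻⁵ / 5.83×10⁻⁵ = 5.94×10⁻¹¹ F.
C = C₁ + C₂ = 9.16×10⁻¹¹ F.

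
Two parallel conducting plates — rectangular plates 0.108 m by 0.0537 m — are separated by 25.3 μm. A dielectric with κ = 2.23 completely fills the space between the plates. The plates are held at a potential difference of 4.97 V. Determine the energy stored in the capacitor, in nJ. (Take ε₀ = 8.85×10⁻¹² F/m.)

U ≈ 55.9 nJ

A = 0.108 × 0.0537 m² = 5.80×10⁻³ m².
C = κε₀A/d = 2.23 × 8.85×10⁻¹² × 5.80×10⁻³ / 2.53×10⁻⁵ = 4.52×10⁻⁹ F.
U = ½CV² = ½ × 4.52×10⁻⁹ × (4.97)² = 5.59×10⁻⁸ J.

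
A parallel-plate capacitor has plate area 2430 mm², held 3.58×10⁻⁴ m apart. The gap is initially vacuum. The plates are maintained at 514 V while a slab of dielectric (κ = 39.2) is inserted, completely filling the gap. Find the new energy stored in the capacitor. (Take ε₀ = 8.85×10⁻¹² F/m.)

A = 2430 mm² = 2.43×10⁻³ m².
Initially C₁ = ε₀A/d = 8.85×10⁻¹² × 2.43×10⁻³ / 3.58×10⁻⁴ = 6.01×10⁻¹¹ F.
U₁ = 7.94×10⁻⁶ J.
Battery connected ⇒ V is held fixed. C₂ = 39.2 C₁ and U = ½CV², so U₂/U₁ = C₂/C₁ = 39.2.
U₂ = 39.2 × 7.94×10⁻⁶ = 3.11×10⁻⁴ J.

311 μJ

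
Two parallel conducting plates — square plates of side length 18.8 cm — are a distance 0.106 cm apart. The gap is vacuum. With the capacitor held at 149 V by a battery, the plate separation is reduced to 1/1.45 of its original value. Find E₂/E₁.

E₂/E₁ ≈ 1.45

Battery connected ⇒ V is held fixed.
E = V/d, so E₂/E₁ = d₁/d₂ = 1.45.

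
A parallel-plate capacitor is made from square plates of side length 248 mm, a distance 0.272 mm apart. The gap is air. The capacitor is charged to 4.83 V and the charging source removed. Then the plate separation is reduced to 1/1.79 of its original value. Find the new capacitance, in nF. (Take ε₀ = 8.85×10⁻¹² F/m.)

A = (248 mm)² = 6.15×10⁻² m².
Initially C₁ = ε₀A/d = 8.85×10⁻¹² × 6.15×10⁻² / 2.72×10⁻⁴ = 2.00×10⁻⁹ F.
C = ε₀A/d scales as 1/d, so C₂/C₁ = d₁/d₂ = 1.79.
C₂ = 1.79 × 2.00×10⁻⁹ = 3.58×10⁻⁹ F.

C ≈ 3.58 nF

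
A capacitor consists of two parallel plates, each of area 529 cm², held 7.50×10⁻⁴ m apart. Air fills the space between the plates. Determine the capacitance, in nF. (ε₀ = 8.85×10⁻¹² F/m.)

0.624 nF

A = 529 cm² = 5.29×10⁻² m².
C = ε₀A/d = 8.85×10⁻¹² × 5.29×10⁻² / 7.50×10⁻⁴ = 6.24×10⁻¹⁰ F.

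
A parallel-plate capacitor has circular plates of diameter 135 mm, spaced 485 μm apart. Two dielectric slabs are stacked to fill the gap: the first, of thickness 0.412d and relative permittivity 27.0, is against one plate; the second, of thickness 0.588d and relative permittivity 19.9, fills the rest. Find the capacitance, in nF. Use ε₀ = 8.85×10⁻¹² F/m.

5.83 nF

A = π(135/2 mm)² = 1.43×10⁻² m².
Stacked slabs ⇒ two capacitors in series, each with the full plate area.
C₁ = κ₁ε₀A/d₁ = 27.0 × 8.85×10⁻¹² × 1.43×10⁻² / 2.00×10⁻⁴ = 1.71×10⁻⁸ F.
C₂ = κ₂ε₀A/d₂ = 19.9 × 8.85×10⁻¹² × 1.43×10⁻² / 2.85×10⁻⁴ = 8.84×10⁻⁹ F.
C = (1/C₁ + 1/C₂)⁻¹ = 5.83×10⁻⁹ F.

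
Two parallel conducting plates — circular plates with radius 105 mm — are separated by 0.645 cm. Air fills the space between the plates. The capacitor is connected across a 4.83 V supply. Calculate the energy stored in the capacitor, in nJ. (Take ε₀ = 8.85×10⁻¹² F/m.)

A = π(105 mm)² = 3.46×10⁻² m².
C = ε₀A/d = 8.85×10⁻¹² × 3.46×10⁻² / 6.45×10⁻³ = 4.75×10⁻¹¹ F.
U = ½CV² = ½ × 4.75×10⁻¹¹ × (4.83)² = 5.54×10⁻¹⁰ J.

0.554 nJ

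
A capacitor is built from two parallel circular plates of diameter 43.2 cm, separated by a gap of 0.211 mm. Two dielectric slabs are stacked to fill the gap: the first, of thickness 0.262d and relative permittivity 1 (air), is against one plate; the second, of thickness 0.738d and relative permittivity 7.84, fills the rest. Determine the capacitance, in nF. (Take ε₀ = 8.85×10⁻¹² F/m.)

A = π(43.2/2 cm)² = 0.147 m².
Stacked slabs ⇒ two capacitors in series, each with the full plate area.
C₁ = κ₁ε₀A/d₁ = 1.00 × 8.85×10⁻¹² × 0.147 / 5.53×10⁻⁵ = 2.35×10⁻⁸ F.
C₂ = κ₂ε₀A/d₂ = 7.84 × 8.85×10⁻¹² × 0.147 / 1.56×10⁻⁴ = 6.53×10⁻⁸ F.
C = (1/C₁ + 1/C₂)⁻¹ = 1.73×10⁻⁸ F.

C ≈ 17.3 nF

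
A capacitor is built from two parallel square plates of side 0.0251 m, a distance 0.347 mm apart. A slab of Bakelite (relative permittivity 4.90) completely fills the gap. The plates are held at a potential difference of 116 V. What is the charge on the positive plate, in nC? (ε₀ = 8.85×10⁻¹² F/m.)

A = (0.0251 m)² = 6.30×10⁻⁴ m².
C = κε₀A/d = 4.90 × 8.85×10⁻¹² × 6.30×10⁻⁴ / 3.47×10⁻⁴ = 7.87×10⁻¹¹ F.
Q = CV = 7.87×10⁻¹¹ × 116 = 9.13×10⁻⁹ C.

Q ≈ 9.13 nC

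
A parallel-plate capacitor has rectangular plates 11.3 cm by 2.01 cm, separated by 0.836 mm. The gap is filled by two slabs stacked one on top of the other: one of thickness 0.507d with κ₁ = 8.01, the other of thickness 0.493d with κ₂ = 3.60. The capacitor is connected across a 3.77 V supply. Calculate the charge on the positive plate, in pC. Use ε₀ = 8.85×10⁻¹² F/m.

A = 11.3 × 2.01 cm² = 2.27×10⁻³ m².
Stacked slabs ⇒ two capacitors in series, each with the full plate area.
C₁ = κ₁ε₀A/d₁ = 8.01 × 8.85×10⁻¹² × 2.27×10⁻³ / 4.24×10⁻⁴ = 3.80×10⁻¹⁰ F.
C₂ = κ₂ε₀A/d₂ = 3.60 × 8.85×10⁻¹² × 2.27×10⁻³ / 4.12×10⁻⁴ = 1.76×10⁻¹⁰ F.
C = (1/C₁ + 1/C₂)⁻¹ = 1.20×10⁻¹⁰ F.
Q = CV = 1.20×10⁻¹⁰ × 3.77 = 4.53×10⁻¹⁰ C.

Q ≈ 453 pC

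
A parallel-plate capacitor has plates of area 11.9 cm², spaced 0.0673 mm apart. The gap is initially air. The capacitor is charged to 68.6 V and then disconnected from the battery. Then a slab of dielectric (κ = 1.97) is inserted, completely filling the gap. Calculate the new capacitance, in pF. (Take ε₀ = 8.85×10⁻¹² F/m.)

308 pF

A = 11.9 cm² = 1.19×10⁻³ m².
Initially C₁ = ε₀A/d = 8.85×10⁻¹² × 1.19×10⁻³ / 6.73×10⁻⁵ = 1.56×10⁻¹⁰ F.
C = κε₀A/d scales with κ, so C₂/C₁ = κ = 1.97.
C₂ = 1.97 × 1.56×10⁻¹⁰ = 3.08×10⁻¹⁰ F.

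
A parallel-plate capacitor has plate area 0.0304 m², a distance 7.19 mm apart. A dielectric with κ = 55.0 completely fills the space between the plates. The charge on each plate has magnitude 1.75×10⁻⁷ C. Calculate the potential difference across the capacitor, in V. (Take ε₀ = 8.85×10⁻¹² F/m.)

C = κε₀A/d = 55.0 × 8.85×10⁻¹² × 3.04×10⁻² / 7.19×10⁻³ = 2.06×10⁻⁹ F.
V = Q/C = 1.75×10⁻⁷ / 2.06×10⁻⁹ = 85.0 V.

V ≈ 85.0 V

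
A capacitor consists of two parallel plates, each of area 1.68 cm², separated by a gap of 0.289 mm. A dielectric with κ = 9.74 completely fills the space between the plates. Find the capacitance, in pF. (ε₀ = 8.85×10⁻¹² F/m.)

50.1 pF

A = 1.68 cm² = 1.68×10⁻⁴ m².
C = κε₀A/d = 9.74 × 8.85×10⁻¹² × 1.68×10⁻⁴ / 2.89×10⁻⁴ = 5.01×10⁻¹¹ F.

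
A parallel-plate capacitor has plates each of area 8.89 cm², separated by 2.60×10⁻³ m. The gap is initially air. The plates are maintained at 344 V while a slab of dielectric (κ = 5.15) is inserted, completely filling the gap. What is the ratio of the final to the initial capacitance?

C = κε₀A/d scales with κ, so C₂/C₁ = κ = 5.15.

5.15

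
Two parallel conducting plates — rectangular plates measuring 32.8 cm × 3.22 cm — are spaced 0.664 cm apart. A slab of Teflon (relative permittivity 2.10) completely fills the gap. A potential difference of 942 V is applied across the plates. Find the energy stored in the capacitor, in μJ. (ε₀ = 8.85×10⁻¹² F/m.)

U ≈ 13.1 μJ

A = 32.8 × 3.22 cm² = 1.06×10⁻² m².
C = κε₀A/d = 2.10 × 8.85×10⁻¹² × 1.06×10⁻² / 6.64×10⁻³ = 2.96×10⁻¹¹ F.
U = ½CV² = ½ × 2.96×10⁻¹¹ × (942)² = 1.31×10⁻⁵ J.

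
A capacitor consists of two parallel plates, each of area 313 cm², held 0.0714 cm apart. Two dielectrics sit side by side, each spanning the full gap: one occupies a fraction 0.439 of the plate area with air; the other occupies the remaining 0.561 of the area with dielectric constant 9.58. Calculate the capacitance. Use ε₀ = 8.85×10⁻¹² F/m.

A = 313 cm² = 3.13×10⁻² m².
Side-by-side slabs ⇒ two capacitors in parallel, each spanning the full gap.
C₁ = κ₁ε₀A₁/d = 1.00 × 8.85×10⁻¹² × 1.37×10⁻² / 7.14×10⁻⁴ = 1.70×10⁻¹⁰ F.
C₂ = κ₂ε₀A₂/d = 9.58 × 8.85×10⁻¹² × 1.76×10⁻² / 7.14×10⁻⁴ = 2.09×10⁻⁹ F.
C = C₁ + C₂ = 2.26×10⁻⁹ F.

C ≈ 2.26 nF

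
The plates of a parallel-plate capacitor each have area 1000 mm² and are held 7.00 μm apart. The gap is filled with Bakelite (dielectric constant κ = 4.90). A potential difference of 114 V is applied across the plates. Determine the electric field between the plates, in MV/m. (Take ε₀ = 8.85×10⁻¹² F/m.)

16.3 MV/m

E = V/d = 114 / 7.00×10⁻⁶ = 1.63×10⁷ V/m.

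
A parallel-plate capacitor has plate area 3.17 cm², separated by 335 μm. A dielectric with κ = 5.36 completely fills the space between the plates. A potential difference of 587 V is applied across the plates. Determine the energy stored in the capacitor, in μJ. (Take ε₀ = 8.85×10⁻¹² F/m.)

A = 3.17 cm² = 3.17×10⁻⁴ m².
C = κε₀A/d = 5.36 × 8.85×10⁻¹² × 3.17×10⁻⁴ / 3.35×10⁻⁴ = 4.49×10⁻¹¹ F.
U = ½CV² = ½ × 4.49×10⁻¹¹ × (587)² = 7.73×10⁻⁶ J.

7.73 μJ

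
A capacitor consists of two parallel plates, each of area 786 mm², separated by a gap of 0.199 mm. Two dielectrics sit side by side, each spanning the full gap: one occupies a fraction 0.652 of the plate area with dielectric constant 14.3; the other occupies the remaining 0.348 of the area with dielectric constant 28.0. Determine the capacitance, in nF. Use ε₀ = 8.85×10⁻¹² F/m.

C ≈ 0.667 nF

A = 786 mm² = 7.86×10⁻⁴ m².
Side-by-side slabs ⇒ two capacitors in parallel, each spanning the full gap.
C₁ = κ₁ε₀A₁/d = 14.3 × 8.85×10⁻¹² × 5.12×10⁻⁴ / 1.99×10⁻⁴ = 3.26×10⁻¹⁰ F.
C₂ = κ₂ε₀A₂/d = 28.0 × 8.85×10⁻¹² × 2.74×10⁻⁴ / 1.99×10⁻⁴ = 3.41×10⁻¹⁰ F.
C = C₁ + C₂ = 6.67×10⁻¹⁰ F.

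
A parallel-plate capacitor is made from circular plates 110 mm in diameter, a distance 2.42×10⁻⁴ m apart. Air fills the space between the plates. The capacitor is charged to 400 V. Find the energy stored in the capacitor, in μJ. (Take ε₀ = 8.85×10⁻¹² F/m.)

A = π(110/2 mm)² = 9.50×10⁻³ m².
C = ε₀A/d = 8.85×10⁻¹² × 9.50×10⁻³ / 2.42×10⁻⁴ = 3.48×10⁻¹⁰ F.
U = ½CV² = ½ × 3.48×10⁻¹⁰ × (400)² = 2.78×10⁻⁵ J.

27.8 μJ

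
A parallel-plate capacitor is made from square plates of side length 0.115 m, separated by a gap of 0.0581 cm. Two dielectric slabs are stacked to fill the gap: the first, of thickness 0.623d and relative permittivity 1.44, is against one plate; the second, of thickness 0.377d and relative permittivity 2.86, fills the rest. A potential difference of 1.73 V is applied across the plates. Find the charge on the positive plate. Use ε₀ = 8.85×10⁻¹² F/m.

Q ≈ 0.617 nC

A = (0.115 m)² = 1.32×10⁻² m².
Stacked slabs ⇒ two capacitors in series, each with the full plate area.
C₁ = κ₁ε₀A/d₁ = 1.44 × 8.85×10⁻¹² × 1.32×10⁻² / 3.62×10⁻⁴ = 4.66×10⁻¹⁰ F.
C₂ = κ₂ε₀A/d₂ = 2.86 × 8.85×10⁻¹² × 1.32×10⁻² / 2.19×10⁻⁴ = 1.53×10⁻⁹ F.
C = (1/C₁ + 1/C₂)⁻¹ = 3.57×10⁻¹⁰ F.
Q = CV = 3.57×10⁻¹⁰ × 1.73 = 6.17×10⁻¹⁰ C.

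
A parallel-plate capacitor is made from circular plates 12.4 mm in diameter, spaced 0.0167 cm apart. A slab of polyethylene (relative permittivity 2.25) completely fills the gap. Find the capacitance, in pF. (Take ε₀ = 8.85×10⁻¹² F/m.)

14.4 pF

A = π(12.4/2 mm)² = 1.21×10⁻⁴ m².
C = κε₀A/d = 2.25 × 8.85×10⁻¹² × 1.21×10⁻⁴ / 1.67×10⁻⁴ = 1.44×10⁻¹¹ F.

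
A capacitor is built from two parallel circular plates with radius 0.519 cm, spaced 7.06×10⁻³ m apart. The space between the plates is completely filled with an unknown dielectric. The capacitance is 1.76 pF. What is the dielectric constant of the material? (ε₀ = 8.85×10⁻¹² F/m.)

A = π(0.519 cm)² = 8.46×10⁻⁵ m².
κ = Cd/(ε₀A) = 1.76×10⁻¹² × 7.06×10⁻³ / (8.85×10⁻¹² × 8.46×10⁻⁵) = 16.6.

16.6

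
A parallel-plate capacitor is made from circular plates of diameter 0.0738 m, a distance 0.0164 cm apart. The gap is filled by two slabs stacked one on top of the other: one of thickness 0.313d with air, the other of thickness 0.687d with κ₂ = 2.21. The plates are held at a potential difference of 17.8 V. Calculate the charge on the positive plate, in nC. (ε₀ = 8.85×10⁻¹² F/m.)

6.59 nC

A = π(0.0738/2 m)² = 4.28×10⁻³ m².
Stacked slabs ⇒ two capacitors in series, each with the full plate area.
C₁ = κ₁ε₀A/d₁ = 1.00 × 8.85×10⁻¹² × 4.28×10⁻³ / 5.13×10⁻⁵ = 7.37×10⁻¹⁰ F.
C₂ = κ₂ε₀A/d₂ = 2.21 × 8.85×10⁻¹² × 4.28×10⁻³ / 1.13×10⁻⁴ = 7.43×10⁻¹⁰ F.
C = (1/C₁ + 1/C₂)⁻¹ = 3.70×10⁻¹⁰ F.
Q = CV = 3.70×10⁻¹⁰ × 17.8 = 6.59×10⁻⁹ C.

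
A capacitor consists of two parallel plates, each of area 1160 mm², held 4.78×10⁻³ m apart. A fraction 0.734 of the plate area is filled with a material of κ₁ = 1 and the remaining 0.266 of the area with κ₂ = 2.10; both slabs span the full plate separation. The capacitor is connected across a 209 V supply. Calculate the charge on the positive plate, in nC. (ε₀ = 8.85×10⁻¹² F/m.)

A = 1160 mm² = 1.16×10⁻³ m².
Side-by-side slabs ⇒ two capacitors in parallel, each spanning the full gap.
C₁ = κ₁ε₀A₁/d = 1.00 × 8.85×10⁻¹² × 8.51×10⁻⁴ / 4.78×10⁻³ = 1.58×10⁻¹² F.
C₂ = κ₂ε₀A₂/d = 2.10 × 8.85×10⁻¹² × 3.09×10⁻⁴ / 4.78×10⁻³ = 1.20×10⁻¹² F.
C = C₁ + C₂ = 2.78×10⁻¹² F.
Q = CV = 2.78×10⁻¹² × 209 = 5.80×10⁻¹⁰ C.

0.580 nC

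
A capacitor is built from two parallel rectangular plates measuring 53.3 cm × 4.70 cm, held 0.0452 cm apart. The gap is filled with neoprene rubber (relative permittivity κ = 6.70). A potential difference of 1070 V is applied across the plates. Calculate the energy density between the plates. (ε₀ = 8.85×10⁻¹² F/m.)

166 J/m³

E = V/d = 1070 / 4.52×10⁻⁴ = 2.37×10⁶ V/m.
u = ½κε₀E² = ½ × 6.70 × 8.85×10⁻¹² × (2.37×10⁶)² = 1.66×10² J/m³.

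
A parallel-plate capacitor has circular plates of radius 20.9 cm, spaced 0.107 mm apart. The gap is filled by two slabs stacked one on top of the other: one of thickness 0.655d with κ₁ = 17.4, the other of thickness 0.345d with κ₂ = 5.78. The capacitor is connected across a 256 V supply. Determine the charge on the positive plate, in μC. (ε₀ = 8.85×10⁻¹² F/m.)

A = π(20.9 cm)² = 0.137 m².
Stacked slabs ⇒ two capacitors in series, each with the full plate area.
C₁ = κ₁ε₀A/d₁ = 17.4 × 8.85×10⁻¹² × 0.137 / 7.01×10⁻⁵ = 3.02×10⁻⁷ F.
C₂ = κ₂ε₀A/d₂ = 5.78 × 8.85×10⁻¹² × 0.137 / 3.69×10⁻⁵ = 1.90×10⁻⁷ F.
C = (1/C₁ + 1/C₂)⁻¹ = 1.17×10⁻⁷ F.
Q = CV = 1.17×10⁻⁷ × 256 = 2.99×10⁻⁵ C.

29.9 μC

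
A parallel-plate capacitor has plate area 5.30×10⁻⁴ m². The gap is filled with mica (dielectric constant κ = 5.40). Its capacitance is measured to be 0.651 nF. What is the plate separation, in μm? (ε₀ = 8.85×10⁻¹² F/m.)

d ≈ 38.9 μm

d = κε₀A/C = 5.40 × 8.85×10⁻¹² × 5.30×10⁻⁴ / 6.51×10⁻¹⁰ = 3.89×10⁻⁵ m.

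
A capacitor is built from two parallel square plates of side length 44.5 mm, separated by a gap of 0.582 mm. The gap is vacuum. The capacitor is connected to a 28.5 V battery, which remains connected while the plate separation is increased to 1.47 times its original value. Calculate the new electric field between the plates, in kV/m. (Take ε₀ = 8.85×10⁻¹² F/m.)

A = (44.5 mm)² = 1.98×10⁻³ m².
Initially C₁ = ε₀A/d = 8.85×10⁻¹² × 1.98×10⁻³ / 5.82×10⁻⁴ = 3.01×10⁻¹¹ F.
E₁ = 4.90×10⁴ V/m.
Battery connected ⇒ V is held fixed. E = V/d, so E₂/E₁ = d₁/d₂ = 0.680.
E₂ = 0.680 × 4.90×10⁴ = 3.33×10⁴ V/m.

33.3 kV/m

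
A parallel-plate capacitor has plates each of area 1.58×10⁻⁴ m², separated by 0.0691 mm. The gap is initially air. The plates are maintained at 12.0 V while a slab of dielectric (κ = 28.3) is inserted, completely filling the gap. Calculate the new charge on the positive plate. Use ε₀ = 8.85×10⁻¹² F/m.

6.87 nC

Initially C₁ = ε₀A/d = 8.85×10⁻¹² × 1.58×10⁻⁴ / 6.91×10⁻⁵ = 2.02×10⁻¹¹ F.
Q₁ = 2.43×10⁻¹⁰ C.
Battery connected ⇒ V is held fixed. C₂ = 28.3 C₁ and Q = CV, so Q₂/Q₁ = C₂/C₁ = 28.3.
Q₂ = 28.3 × 2.43×10⁻¹⁰ = 6.87×10⁻⁹ C.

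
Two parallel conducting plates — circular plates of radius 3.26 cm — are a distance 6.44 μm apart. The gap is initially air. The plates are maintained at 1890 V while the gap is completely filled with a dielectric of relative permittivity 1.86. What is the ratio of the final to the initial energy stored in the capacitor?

U₂/U₁ ≈ 1.86

Battery connected ⇒ V is held fixed.
C₂ = 1.86 C₁ and U = ½CV², so U₂/U₁ = C₂/C₁ = 1.86.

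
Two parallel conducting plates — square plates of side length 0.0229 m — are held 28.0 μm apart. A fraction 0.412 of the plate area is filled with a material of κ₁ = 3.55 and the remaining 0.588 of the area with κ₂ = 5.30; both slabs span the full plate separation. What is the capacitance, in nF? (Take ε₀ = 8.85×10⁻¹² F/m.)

A = (0.0229 m)² = 5.24×10⁻⁴ m².
Side-by-side slabs ⇒ two capacitors in parallel, each spanning the full gap.
C₁ = κ₁ε₀A₁/d = 3.55 × 8.85×10⁻¹² × 2.16×10⁻⁴ / 2.80×10⁻⁵ = 2.42×10⁻¹⁰ F.
C₂ = κ₂ε₀A₂/d = 5.30 × 8.85×10⁻¹² × 3.08×10⁻⁴ / 2.80×10⁻⁵ = 5.17×10⁻¹⁰ F.
C = C₁ + C₂ = 7.59×10⁻¹⁰ F.

0.759 nF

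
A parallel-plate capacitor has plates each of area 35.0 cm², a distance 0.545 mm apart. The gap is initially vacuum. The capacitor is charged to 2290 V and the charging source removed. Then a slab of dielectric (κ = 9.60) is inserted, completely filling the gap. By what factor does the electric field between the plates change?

Isolated ⇒ Q is held fixed.
V₂ = Q/C₂ = V₁/9.60; E = V/d, so E₂/E₁ = (V₂/V₁)(d₁/d₂) = 0.104.

E₂/E₁ ≈ 0.104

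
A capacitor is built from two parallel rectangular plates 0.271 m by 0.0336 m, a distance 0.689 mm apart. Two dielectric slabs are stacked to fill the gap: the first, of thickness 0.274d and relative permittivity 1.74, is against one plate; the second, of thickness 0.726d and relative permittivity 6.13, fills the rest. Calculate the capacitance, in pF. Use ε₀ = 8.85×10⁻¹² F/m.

424 pF

A = 0.271 × 0.0336 m² = 9.11×10⁻³ m².
Stacked slabs ⇒ two capacitors in series, each with the full plate area.
C₁ = κ₁ε₀A/d₁ = 1.74 × 8.85×10⁻¹² × 9.11×10⁻³ / 1.89×10⁻⁴ = 7.43×10⁻¹⁰ F.
C₂ = κ₂ε₀A/d₂ = 6.13 × 8.85×10⁻¹² × 9.11×10⁻³ / 5.00×10⁻⁴ = 9.88×10⁻¹⁰ F.
C = (1/C₁ + 1/C₂)⁻¹ = 4.24×10⁻¹⁰ F.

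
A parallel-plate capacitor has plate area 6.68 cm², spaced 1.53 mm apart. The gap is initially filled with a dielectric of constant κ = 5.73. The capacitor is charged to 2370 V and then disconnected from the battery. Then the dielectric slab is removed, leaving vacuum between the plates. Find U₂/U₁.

U₂/U₁ ≈ 5.73

Isolated ⇒ Q is held fixed.
C₂ = 0.175 C₁ and U = Q²/(2C), so U₂/U₁ = C₁/C₂ = 5.73.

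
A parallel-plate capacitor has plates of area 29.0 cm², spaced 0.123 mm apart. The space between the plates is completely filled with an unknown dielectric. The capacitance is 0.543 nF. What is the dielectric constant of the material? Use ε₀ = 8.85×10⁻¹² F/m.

A = 29.0 cm² = 2.90×10⁻³ m².
κ = Cd/(ε₀A) = 5.43×10⁻¹⁰ × 1.23×10⁻⁴ / (8.85×10⁻¹² × 2.90×10⁻³) = 2.60.

2.60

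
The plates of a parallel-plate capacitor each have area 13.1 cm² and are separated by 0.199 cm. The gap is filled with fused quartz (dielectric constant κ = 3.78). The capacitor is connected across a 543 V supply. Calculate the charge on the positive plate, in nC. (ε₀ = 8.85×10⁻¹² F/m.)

A = 13.1 cm² = 1.31×10⁻³ m².
C = κε₀A/d = 3.78 × 8.85×10⁻¹² × 1.31×10⁻³ / 1.99×10⁻³ = 2.20×10⁻¹¹ F.
Q = CV = 2.20×10⁻¹¹ × 543 = 1.20×10⁻⁸ C.

12.0 nC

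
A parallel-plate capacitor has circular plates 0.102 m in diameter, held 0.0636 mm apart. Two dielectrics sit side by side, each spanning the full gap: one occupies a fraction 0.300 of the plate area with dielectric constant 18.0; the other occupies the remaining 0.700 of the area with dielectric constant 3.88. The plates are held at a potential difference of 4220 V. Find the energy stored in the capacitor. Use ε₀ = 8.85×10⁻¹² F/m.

A = π(0.102/2 m)² = 8.17×10⁻³ m².
Side-by-side slabs ⇒ two capacitors in parallel, each spanning the full gap.
C₁ = κ₁ε₀A₁/d = 18.0 × 8.85×10⁻¹² × 2.45×10⁻³ / 6.36×10⁻⁵ = 6.14×10⁻⁹ F.
C₂ = κ₂ε₀A₂/d = 3.88 × 8.85×10⁻¹² × 5.72×10⁻³ / 6.36×10⁻⁵ = 3.09×10⁻⁹ F.
C = C₁ + C₂ = 9.23×10⁻⁹ F.
U = ½CV² = ½ × 9.23×10⁻⁹ × (4220)² = 8.22×10⁻² J.

U ≈ 82.2 mJ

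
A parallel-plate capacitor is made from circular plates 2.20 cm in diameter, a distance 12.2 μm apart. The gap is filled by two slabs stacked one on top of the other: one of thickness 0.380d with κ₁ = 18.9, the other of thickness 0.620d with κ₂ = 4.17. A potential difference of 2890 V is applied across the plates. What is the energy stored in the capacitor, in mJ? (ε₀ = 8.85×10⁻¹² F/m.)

U ≈ 6.82 mJ

A = π(2.20/2 cm)² = 3.80×10⁻⁴ m².
Stacked slabs ⇒ two capacitors in series, each with the full plate area.
C₁ = κ₁ε₀A/d₁ = 18.9 × 8.85×10⁻¹² × 3.80×10⁻⁴ / 4.64×10⁻⁶ = 1.37×10⁻⁸ F.
C₂ = κ₂ε₀A/d₂ = 4.17 × 8.85×10⁻¹² × 3.80×10⁻⁴ / 7.56×10⁻⁶ = 1.85×10⁻⁹ F.
C = (1/C₁ + 1/C₂)⁻¹ = 1.63×10⁻⁹ F.
U = ½CV² = ½ × 1.63×10⁻⁹ × (2890)² = 6.82×10⁻³ J.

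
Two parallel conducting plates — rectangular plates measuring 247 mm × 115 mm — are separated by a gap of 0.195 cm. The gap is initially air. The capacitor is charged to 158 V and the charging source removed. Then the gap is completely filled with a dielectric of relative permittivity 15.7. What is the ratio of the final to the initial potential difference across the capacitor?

Isolated ⇒ Q is held fixed.
C₂ = 15.7 C₁ and V = Q/C, so V₂/V₁ = C₁/C₂ = 0.0637.

0.0637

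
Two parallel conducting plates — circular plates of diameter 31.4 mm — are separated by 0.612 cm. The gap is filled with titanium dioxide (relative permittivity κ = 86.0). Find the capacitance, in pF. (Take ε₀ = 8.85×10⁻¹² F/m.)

A = π(31.4/2 mm)² = 7.74×10⁻⁴ m².
C = κε₀A/d = 86.0 × 8.85×10⁻¹² × 7.74×10⁻⁴ / 6.12×10⁻³ = 9.63×10⁻¹¹ F.

C ≈ 96.3 pF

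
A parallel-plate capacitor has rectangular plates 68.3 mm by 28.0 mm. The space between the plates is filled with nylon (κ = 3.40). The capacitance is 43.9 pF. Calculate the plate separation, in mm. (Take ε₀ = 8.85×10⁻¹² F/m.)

A = 68.3 × 28.0 mm² = 1.91×10⁻³ m².
d = κε₀A/C = 3.40 × 8.85×10⁻¹² × 1.91×10⁻³ / 4.39×10⁻¹¹ = 1.31×10⁻³ m.

1.31 mm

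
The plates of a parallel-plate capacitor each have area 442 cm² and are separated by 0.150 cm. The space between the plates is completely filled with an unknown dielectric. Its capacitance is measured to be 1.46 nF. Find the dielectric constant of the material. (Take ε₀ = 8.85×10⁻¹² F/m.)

A = 442 cm² = 4.42×10⁻² m².
κ = Cd/(ε₀A) = 1.46×10⁻⁹ × 1.50×10⁻³ / (8.85×10⁻¹² × 4.42×10⁻²) = 5.60.

κ ≈ 5.60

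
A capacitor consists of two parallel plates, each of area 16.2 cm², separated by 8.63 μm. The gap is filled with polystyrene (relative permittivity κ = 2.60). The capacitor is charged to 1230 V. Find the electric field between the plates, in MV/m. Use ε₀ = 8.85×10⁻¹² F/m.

E = V/d = 1230 / 8.63×10⁻⁶ = 1.43×10⁸ V/m.

143 MV/m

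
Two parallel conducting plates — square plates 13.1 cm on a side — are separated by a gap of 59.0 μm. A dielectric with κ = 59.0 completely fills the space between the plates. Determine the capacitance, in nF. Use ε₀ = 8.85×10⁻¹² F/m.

A = (13.1 cm)² = 1.72×10⁻² m².
C = κε₀A/d = 59.0 × 8.85×10⁻¹² × 1.72×10⁻² / 5.90×10⁻⁵ = 1.52×10⁻⁷ F.

C ≈ 152 nF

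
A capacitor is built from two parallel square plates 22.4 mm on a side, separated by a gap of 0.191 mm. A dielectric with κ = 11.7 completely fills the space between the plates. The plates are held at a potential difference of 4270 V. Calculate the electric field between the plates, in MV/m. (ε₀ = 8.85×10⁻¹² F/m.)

E ≈ 22.4 MV/m

E = V/d = 4270 / 1.91×10⁻⁴ = 2.24×10⁷ V/m.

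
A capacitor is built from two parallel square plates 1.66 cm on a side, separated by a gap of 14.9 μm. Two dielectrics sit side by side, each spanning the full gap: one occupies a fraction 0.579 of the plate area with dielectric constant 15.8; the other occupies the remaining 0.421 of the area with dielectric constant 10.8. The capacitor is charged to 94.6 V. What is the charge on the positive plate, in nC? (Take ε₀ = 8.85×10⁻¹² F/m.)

A = (1.66 cm)² = 2.76×10⁻⁴ m².
Side-by-side slabs ⇒ two capacitors in parallel, each spanning the full gap.
C₁ = κ₁ε₀A₁/d = 15.8 × 8.85×10⁻¹² × 1.60×10⁻⁴ / 1.49×10⁻⁵ = 1.50×10⁻⁹ F.
C₂ = κ₂ε₀A₂/d = 10.8 × 8.85×10⁻¹² × 1.16×10⁻⁴ / 1.49×10⁻⁵ = 7.44×10⁻¹⁰ F.
C = C₁ + C₂ = 2.24×10⁻⁹ F.
Q = CV = 2.24×10⁻⁹ × 94.6 = 2.12×10⁻⁷ C.

212 nC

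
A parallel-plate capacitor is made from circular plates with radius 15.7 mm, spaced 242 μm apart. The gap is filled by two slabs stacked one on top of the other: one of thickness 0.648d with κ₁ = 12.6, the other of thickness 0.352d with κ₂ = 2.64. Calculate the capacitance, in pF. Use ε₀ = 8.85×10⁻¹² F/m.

A = π(15.7 mm)² = 7.74×10⁻⁴ m².
Stacked slabs ⇒ two capacitors in series, each with the full plate area.
C₁ = κ₁ε₀A/d₁ = 12.6 × 8.85×10⁻¹² × 7.74×10⁻⁴ / 1.57×10⁻⁴ = 5.51×10⁻¹⁰ F.
C₂ = κ₂ε₀A/d₂ = 2.64 × 8.85×10⁻¹² × 7.74×10⁻⁴ / 8.52×10⁻⁵ = 2.12×10⁻¹⁰ F.
C = (1/C₁ + 1/C₂)⁻¹ = 1.53×10⁻¹⁰ F.

153 pF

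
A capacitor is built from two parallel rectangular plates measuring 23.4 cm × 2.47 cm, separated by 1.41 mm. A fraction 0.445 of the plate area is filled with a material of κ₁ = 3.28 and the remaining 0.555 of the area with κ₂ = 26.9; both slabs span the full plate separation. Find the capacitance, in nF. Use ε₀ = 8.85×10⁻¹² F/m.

C ≈ 0.595 nF

A = 23.4 × 2.47 cm² = 5.78×10⁻³ m².
Side-by-side slabs ⇒ two capacitors in parallel, each spanning the full gap.
C₁ = κ₁ε₀A₁/d = 3.28 × 8.85×10⁻¹² × 2.57×10⁻³ / 1.41×10⁻³ = 5.30×10⁻¹¹ F.
C₂ = κ₂ε₀A₂/d = 26.9 × 8.85×10⁻¹² × 3.21×10⁻³ / 1.41×10⁻³ = 5.42×10⁻¹⁰ F.
C = C₁ + C₂ = 5.95×10⁻¹⁰ F.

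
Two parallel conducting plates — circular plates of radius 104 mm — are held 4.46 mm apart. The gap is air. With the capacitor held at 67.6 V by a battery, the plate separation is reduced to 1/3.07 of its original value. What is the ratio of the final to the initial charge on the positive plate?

Battery connected ⇒ V is held fixed.
C₂ = 3.07 C₁ and Q = CV, so Q₂/Q₁ = C₂/C₁ = 3.07.

Q₂/Q₁ ≈ 3.07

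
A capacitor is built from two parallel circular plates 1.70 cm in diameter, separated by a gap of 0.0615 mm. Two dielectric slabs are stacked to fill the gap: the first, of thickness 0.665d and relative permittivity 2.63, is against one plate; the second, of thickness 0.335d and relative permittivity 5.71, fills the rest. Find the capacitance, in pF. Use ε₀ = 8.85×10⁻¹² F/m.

C ≈ 105 pF

A = π(1.70/2 cm)² = 2.27×10⁻⁴ m².
Stacked slabs ⇒ two capacitors in series, each with the full plate area.
C₁ = κ₁ε₀A/d₁ = 2.63 × 8.85×10⁻¹² × 2.27×10⁻⁴ / 4.09×10⁻⁵ = 1.29×10⁻¹⁰ F.
C₂ = κ₂ε₀A/d₂ = 5.71 × 8.85×10⁻¹² × 2.27×10⁻⁴ / 2.06×10⁻⁵ = 5.57×10⁻¹⁰ F.
C = (1/C₁ + 1/C₂)⁻¹ = 1.05×10⁻¹⁰ F.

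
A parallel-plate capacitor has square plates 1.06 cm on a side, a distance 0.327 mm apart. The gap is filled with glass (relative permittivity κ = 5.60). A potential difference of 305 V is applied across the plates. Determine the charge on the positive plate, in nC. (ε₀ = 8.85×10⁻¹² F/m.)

Q ≈ 5.19 nC

A = (1.06 cm)² = 1.12×10⁻⁴ m².
C = κε₀A/d = 5.60 × 8.85×10⁻¹² × 1.12×10⁻⁴ / 3.27×10⁻⁴ = 1.70×10⁻¹¹ F.
Q = CV = 1.70×10⁻¹¹ × 305 = 5.19×10⁻⁹ C.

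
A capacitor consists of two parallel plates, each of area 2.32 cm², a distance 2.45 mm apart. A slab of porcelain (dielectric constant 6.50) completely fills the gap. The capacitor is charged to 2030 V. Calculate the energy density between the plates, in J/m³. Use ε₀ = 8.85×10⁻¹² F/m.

E = V/d = 2030 / 2.45×10⁻³ = 8.29×10⁵ V/m.
u = ½κε₀E² = ½ × 6.50 × 8.85×10⁻¹² × (8.29×10⁵)² = 19.7 J/m³.

19.7 J/m³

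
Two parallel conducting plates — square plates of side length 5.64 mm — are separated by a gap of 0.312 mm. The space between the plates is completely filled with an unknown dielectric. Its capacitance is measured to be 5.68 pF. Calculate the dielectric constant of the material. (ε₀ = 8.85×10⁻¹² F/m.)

κ ≈ 6.30

A = (5.64 mm)² = 3.18×10⁻⁵ m².
κ = Cd/(ε₀A) = 5.68×10⁻¹² × 3.12×10⁻⁴ / (8.85×10⁻¹² × 3.18×10⁻⁵) = 6.30.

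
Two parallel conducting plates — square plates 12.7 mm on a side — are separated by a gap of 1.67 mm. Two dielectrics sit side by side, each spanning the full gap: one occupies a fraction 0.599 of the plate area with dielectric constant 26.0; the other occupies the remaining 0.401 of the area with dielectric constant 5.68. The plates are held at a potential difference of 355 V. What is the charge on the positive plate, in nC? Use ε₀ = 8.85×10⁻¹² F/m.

A = (12.7 mm)² = 1.61×10⁻⁴ m².
Side-by-side slabs ⇒ two capacitors in parallel, each spanning the full gap.
C₁ = κ₁ε₀A₁/d = 26.0 × 8.85×10⁻¹² × 9.66×10⁻⁵ / 1.67×10⁻³ = 1.33×10⁻¹¹ F.
C₂ = κ₂ε₀A₂/d = 5.68 × 8.85×10⁻¹² × 6.47×10⁻⁵ / 1.67×10⁻³ = 1.95×10⁻¹² F.
C = C₁ + C₂ = 1.53×10⁻¹¹ F.
Q = CV = 1.53×10⁻¹¹ × 355 = 5.42×10⁻⁹ C.

5.42 nC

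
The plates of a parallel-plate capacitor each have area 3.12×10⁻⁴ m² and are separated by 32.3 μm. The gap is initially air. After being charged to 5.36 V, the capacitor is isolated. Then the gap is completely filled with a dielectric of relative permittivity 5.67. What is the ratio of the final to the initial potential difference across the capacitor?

V₂/V₁ ≈ 0.176

Isolated ⇒ Q is held fixed.
C₂ = 5.67 C₁ and V = Q/C, so V₂/V₁ = C₁/C₂ = 0.176.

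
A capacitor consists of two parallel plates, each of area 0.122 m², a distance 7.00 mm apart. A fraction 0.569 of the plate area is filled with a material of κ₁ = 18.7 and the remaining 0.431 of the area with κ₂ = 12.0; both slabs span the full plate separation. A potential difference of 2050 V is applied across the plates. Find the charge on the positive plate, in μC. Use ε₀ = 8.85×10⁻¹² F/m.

Side-by-side slabs ⇒ two capacitors in parallel, each spanning the full gap.
C₁ = κ₁ε₀A₁/d = 18.7 × 8.85×10⁻¹² × 6.94×10⁻² / 7.00×10⁻³ = 1.64×10⁻⁹ F.
C₂ = κ₂ε₀A₂/d = 12.0 × 8.85×10⁻¹² × 5.26×10⁻² / 7.00×10⁻³ = 7.98×10⁻¹⁰ F.
C = C₁ + C₂ = 2.44×10⁻⁹ F.
Q = CV = 2.44×10⁻⁹ × 2050 = 5.00×10⁻⁶ C.

Q ≈ 5.00 μC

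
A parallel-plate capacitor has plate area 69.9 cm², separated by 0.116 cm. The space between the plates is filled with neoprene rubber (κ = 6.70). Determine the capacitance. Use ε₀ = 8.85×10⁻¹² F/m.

A = 69.9 cm² = 6.99×10⁻³ m².
C = κε₀A/d = 6.70 × 8.85×10⁻¹² × 6.99×10⁻³ / 1.16×10⁻³ = 3.57×10⁻¹⁰ F.

357 pF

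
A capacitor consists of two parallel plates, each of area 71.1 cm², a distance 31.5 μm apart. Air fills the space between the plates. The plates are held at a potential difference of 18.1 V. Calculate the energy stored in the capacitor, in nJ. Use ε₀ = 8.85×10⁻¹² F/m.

327 nJ

A = 71.1 cm² = 7.11×10⁻³ m².
C = ε₀A/d = 8.85×10⁻¹² × 7.11×10⁻³ / 3.15×10⁻⁵ = 2.00×10⁻⁹ F.
U = ½CV² = ½ × 2.00×10⁻⁹ × (18.1)² = 3.27×10⁻⁷ J.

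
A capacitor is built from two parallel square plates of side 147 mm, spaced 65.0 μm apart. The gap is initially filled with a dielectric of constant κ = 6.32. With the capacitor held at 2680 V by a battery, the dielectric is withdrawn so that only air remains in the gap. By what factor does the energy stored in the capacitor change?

Battery connected ⇒ V is held fixed.
C₂ = 0.158 C₁ and U = ½CV², so U₂/U₁ = C₂/C₁ = 0.158.

U₂/U₁ ≈ 0.158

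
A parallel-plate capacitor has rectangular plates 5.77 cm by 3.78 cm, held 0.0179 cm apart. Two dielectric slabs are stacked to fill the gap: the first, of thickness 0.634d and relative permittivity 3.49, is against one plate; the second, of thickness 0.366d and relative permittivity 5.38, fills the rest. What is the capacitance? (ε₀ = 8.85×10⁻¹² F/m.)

A = 5.77 × 3.78 cm² = 2.18×10⁻³ m².
Stacked slabs ⇒ two capacitors in series, each with the full plate area.
C₁ = κ₁ε₀A/d₁ = 3.49 × 8.85×10⁻¹² × 2.18×10⁻³ / 1.13×10⁻⁴ = 5.94×10⁻¹⁰ F.
C₂ = κ₂ε₀A/d₂ = 5.38 × 8.85×10⁻¹² × 2.18×10⁻³ / 6.55×10⁻⁵ = 1.59×10⁻⁹ F.
C = (1/C₁ + 1/C₂)⁻¹ = 4.32×10⁻¹⁰ F.

C ≈ 432 pF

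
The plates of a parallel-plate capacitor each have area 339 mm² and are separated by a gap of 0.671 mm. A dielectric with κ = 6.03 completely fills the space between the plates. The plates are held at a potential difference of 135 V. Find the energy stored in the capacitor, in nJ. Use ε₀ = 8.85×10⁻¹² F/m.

A = 339 mm² = 3.39×10⁻⁴ m².
C = κε₀A/d = 6.03 × 8.85×10⁻¹² × 3.39×10⁻⁴ / 6.71×10⁻⁴ = 2.70×10⁻¹¹ F.
U = ½CV² = ½ × 2.70×10⁻¹¹ × (135)² = 2.46×10⁻⁷ J.

U ≈ 246 nJ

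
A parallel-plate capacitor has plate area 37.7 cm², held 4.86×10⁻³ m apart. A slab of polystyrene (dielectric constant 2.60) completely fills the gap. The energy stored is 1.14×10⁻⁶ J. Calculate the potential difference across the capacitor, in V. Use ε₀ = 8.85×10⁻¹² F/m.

V ≈ 357 V

A = 37.7 cm² = 3.77×10⁻³ m².
C = κε₀A/d = 2.60 × 8.85×10⁻¹² × 3.77×10⁻³ / 4.86×10⁻³ = 1.78×10⁻¹¹ F.
V = √(2U/C) = √(2 × 1.14×10⁻⁶ / 1.78×10⁻¹¹) = 3.57×10² V.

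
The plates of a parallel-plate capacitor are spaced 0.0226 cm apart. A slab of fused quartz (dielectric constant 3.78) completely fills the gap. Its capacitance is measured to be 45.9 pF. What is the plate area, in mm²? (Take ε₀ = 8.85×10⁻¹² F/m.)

310 mm²

A = Cd/(κε₀) = 4.59×10⁻¹¹ × 2.26×10⁻⁴ / (3.78 × 8.85×10⁻¹²) = 3.10×10⁻⁴ m².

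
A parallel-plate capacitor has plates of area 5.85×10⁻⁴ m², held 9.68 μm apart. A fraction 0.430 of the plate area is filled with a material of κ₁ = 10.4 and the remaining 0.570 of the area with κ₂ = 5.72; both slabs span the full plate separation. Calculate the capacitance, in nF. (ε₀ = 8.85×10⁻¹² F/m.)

Side-by-side slabs ⇒ two capacitors in parallel, each spanning the full gap.
C₁ = κ₁ε₀A₁/d = 10.4 × 8.85×10⁻¹² × 2.52×10⁻⁴ / 9.68×10⁻⁶ = 2.39×10⁻⁹ F.
C₂ = κ₂ε₀A₂/d = 5.72 × 8.85×10⁻¹² × 3.33×10⁻⁴ / 9.68×10⁻⁶ = 1.74×10⁻⁹ F.
C = C₁ + C₂ = 4.14×10⁻⁹ F.

C ≈ 4.14 nF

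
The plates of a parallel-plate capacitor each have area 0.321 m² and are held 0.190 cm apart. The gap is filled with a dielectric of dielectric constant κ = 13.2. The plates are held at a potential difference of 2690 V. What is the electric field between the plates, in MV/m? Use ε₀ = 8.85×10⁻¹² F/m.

E = V/d = 2690 / 1.90×10⁻³ = 1.42×10⁶ V/m.

E ≈ 1.42 MV/m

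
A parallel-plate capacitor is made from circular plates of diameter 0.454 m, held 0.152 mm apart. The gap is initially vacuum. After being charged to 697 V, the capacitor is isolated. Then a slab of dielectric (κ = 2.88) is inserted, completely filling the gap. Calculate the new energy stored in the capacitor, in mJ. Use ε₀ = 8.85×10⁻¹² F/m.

A = π(0.454/2 m)² = 0.162 m².
Initially C₁ = ε₀A/d = 8.85×10⁻¹² × 0.162 / 1.52×10⁻⁴ = 9.43×10⁻⁹ F.
U₁ = 2.29×10⁻³ J.
Isolated ⇒ Q is held fixed. C₂ = 2.88 C₁ and U = Q²/(2C), so U₂/U₁ = C₁/C₂ = 0.347.
U₂ = 0.347 × 2.29×10⁻³ = 7.95×10⁻⁴ J.

U ≈ 0.795 mJ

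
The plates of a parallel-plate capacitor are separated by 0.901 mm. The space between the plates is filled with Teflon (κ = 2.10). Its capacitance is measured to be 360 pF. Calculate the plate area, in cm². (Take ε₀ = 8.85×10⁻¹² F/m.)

A ≈ 175 cm²

A = Cd/(κε₀) = 3.60×10⁻¹⁰ × 9.01×10⁻⁴ / (2.10 × 8.85×10⁻¹²) = 1.75×10⁻² m².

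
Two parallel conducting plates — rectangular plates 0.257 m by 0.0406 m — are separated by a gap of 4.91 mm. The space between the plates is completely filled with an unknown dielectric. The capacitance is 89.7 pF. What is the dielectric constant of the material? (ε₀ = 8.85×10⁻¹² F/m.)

A = 0.257 × 0.0406 m² = 1.04×10⁻² m².
κ = Cd/(ε₀A) = 8.97×10⁻¹¹ × 4.91×10⁻³ / (8.85×10⁻¹² × 1.04×10⁻²) = 4.77.

4.77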